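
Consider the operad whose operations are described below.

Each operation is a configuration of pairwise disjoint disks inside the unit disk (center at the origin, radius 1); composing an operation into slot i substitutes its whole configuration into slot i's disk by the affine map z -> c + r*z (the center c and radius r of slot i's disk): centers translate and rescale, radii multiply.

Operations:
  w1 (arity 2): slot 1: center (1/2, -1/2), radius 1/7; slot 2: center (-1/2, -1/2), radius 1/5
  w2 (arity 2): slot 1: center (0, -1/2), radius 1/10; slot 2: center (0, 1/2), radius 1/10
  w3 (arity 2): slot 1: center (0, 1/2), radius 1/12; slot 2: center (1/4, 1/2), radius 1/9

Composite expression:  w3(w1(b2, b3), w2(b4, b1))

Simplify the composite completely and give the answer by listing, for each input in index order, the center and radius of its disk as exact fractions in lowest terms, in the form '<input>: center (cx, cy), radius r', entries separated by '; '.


b1: center (1/4, 5/9), radius 1/90; b2: center (1/24, 11/24), radius 1/84; b3: center (-1/24, 11/24), radius 1/60; b4: center (1/4, 4/9), radius 1/90

Follow each b-input down from w3: c' goes to c + r*c', radius to r*r'.
b2: after 2 affine steps, its disk has center (1/24, 11/24), radius 1/84
b3: after 2 affine steps, its disk has center (-1/24, 11/24), radius 1/60
b4: after 2 affine steps, its disk has center (1/4, 4/9), radius 1/90
b1: after 2 affine steps, its disk has center (1/4, 5/9), radius 1/90


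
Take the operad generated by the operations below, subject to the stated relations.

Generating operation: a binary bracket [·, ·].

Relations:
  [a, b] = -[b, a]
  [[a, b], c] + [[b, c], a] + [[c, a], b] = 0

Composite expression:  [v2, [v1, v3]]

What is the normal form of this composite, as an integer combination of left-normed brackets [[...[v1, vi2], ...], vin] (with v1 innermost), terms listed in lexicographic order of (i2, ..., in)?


Left-normed coefficients sit on the v1-initial expansion words.
Composite bracket: [v2, [v1, v3]]
Under [a, b] = ab - ba we get 4 signed associative words (2^2 = 4).
Coefficients come from the v1-initial words:
  sign of v1v3v2 is -1, so it contributes -[[v1, v3], v2]

-[[v1, v3], v2]


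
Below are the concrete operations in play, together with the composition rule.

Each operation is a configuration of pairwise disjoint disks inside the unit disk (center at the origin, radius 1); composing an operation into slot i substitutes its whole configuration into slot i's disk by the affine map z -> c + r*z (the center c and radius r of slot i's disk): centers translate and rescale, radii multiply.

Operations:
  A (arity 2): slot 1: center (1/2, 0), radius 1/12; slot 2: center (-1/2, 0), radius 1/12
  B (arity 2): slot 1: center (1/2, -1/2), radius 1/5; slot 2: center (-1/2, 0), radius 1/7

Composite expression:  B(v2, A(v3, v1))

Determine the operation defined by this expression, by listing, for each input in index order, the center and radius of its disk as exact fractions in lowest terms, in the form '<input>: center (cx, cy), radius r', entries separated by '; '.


v1: center (-4/7, 0), radius 1/84; v2: center (1/2, -1/2), radius 1/5; v3: center (-3/7, 0), radius 1/84

Only the slot chain above each v matters under B; compose those maps.
tracing v2 down its 1-map path: center (1/2, -1/2), radius 1/5
tracing v3 down its 2-map path: center (-3/7, 0), radius 1/84
tracing v1 down its 2-map path: center (-4/7, 0), radius 1/84


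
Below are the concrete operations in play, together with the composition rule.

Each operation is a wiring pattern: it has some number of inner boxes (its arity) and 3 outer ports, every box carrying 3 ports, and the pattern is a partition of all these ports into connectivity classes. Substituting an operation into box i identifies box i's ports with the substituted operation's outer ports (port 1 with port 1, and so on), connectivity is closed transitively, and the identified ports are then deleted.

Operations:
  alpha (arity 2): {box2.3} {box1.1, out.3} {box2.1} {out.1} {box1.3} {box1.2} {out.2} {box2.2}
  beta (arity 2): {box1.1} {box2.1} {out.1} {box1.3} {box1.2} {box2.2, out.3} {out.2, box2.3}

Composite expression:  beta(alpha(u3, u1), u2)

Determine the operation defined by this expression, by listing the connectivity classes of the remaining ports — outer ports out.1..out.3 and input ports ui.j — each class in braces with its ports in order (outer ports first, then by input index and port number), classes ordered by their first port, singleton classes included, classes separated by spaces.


{out.1} {out.2, u2.3} {out.3, u2.2} {u1.1} {u1.2} {u1.3} {u2.1} {u3.1} {u3.2} {u3.3}

Reachability decides: close wires over beta-identified ports.
through alpha, on inputs (u3, u1): {out.1} {out.2} {out.3, u3.1} {u1.1} {u1.2} {u1.3} {u3.2} {u3.3} (out.j = stage outer ports)
through beta, on inputs (u3, u1, u2): {out.1} {out.2, u2.3} {out.3, u2.2} {u1.1} {u1.2} {u1.3} {u2.1} {u3.1} {u3.2} {u3.3} (out.j = stage outer ports)


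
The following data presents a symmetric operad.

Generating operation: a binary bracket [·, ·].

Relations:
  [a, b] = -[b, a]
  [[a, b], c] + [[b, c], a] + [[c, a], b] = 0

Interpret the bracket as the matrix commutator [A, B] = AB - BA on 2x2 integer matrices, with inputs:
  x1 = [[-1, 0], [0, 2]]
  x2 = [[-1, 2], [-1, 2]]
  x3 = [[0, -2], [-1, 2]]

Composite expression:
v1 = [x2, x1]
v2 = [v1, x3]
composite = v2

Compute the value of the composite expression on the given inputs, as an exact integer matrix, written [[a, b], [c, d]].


[[0, 12], [-6, 0]]


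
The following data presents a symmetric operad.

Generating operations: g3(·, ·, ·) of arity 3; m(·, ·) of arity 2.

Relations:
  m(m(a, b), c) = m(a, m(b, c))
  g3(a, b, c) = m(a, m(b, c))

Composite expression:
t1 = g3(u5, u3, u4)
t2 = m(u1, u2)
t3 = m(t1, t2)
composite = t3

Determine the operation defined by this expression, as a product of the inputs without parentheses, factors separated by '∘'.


u5 ∘ u3 ∘ u4 ∘ u1 ∘ u2

Key point: m is associative — brackets drop, the u-order remains.
g3(u5, u3, u4) spells out as u5 ∘ u3 ∘ u4
m(u1, u2) spells out as u1 ∘ u2
m(g3(u5, u3, u4), m(u1, u2)) spells out as u5 ∘ u3 ∘ u4 ∘ u1 ∘ u2


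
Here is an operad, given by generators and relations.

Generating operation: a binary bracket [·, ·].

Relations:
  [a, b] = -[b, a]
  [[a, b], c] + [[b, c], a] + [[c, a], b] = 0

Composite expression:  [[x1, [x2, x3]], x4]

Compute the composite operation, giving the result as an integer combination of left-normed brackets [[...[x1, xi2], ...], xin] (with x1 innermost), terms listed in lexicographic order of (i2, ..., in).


[[[x1, x2], x3], x4] - [[[x1, x3], x2], x4]

Expand each bracket as ab - ba; the x1-initial words give the coefficients.
Composite bracket: [[x1, [x2, x3]], x4]
Each bracket splits as ab - ba, giving 8 signed words (2^3 = 8).
Collect the words opening with x1:
  x1x2x3x4 appears with sign +1, giving the term +[[[x1, x2], x3], x4]
  x1x3x2x4 appears with sign -1, giving the term -[[[x1, x3], x2], x4]


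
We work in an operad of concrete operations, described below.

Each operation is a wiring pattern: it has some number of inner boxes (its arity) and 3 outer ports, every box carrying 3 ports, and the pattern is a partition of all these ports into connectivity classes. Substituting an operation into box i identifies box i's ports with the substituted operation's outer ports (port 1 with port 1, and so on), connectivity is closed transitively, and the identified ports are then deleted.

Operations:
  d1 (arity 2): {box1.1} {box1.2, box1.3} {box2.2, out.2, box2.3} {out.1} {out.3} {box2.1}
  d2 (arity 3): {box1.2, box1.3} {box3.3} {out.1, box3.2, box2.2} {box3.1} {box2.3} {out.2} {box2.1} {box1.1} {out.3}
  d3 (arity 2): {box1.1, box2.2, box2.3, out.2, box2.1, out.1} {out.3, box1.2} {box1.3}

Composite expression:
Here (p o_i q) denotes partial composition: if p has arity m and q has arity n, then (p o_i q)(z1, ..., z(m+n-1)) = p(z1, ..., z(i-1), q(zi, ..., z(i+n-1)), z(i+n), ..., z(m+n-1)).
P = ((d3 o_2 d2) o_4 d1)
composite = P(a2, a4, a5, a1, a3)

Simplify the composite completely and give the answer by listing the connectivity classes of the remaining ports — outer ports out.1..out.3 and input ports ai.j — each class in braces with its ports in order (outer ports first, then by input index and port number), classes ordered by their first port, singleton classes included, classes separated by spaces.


{out.1, out.2, a2.1, a3.2, a3.3, a5.2} {out.3, a2.2} {a1.1} {a1.2, a1.3} {a2.3} {a3.1} {a4.1} {a4.2, a4.3} {a5.1} {a5.3}


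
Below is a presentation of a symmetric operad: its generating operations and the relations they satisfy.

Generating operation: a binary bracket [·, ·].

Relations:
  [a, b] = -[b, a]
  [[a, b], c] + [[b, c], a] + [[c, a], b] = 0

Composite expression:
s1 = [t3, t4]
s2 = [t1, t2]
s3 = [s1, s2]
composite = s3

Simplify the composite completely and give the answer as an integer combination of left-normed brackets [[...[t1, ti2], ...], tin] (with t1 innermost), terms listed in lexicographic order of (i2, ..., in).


-[[[t1, t2], t3], t4] + [[[t1, t2], t4], t3]

A multilinear Lie element is pinned by t1-initial words (t1 innermost).
Composite bracket: [[t3, t4], [t1, t2]]
Full expansion: 8 signed words from ab - ba (2^3 = 8).
Words beginning with t1 determine it all:
  word t1t2t3t4 has sign -1, contributing -[[[t1, t2], t3], t4]
  word t1t2t4t3 has sign +1, contributing +[[[t1, t2], t4], t3]


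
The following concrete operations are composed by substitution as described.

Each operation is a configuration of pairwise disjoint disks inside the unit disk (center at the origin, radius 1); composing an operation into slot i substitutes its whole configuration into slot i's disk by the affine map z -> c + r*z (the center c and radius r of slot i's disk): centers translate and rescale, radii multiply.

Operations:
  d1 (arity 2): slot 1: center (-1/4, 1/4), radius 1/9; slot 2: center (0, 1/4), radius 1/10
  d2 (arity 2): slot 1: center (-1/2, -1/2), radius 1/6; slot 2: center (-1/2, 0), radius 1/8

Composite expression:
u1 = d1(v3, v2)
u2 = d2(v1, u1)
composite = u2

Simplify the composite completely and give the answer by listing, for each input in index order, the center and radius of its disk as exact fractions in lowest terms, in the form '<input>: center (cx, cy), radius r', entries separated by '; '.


Nesting under d2 composes maps z -> c + r*z down each v-path.
v1: after 1 affine step, its disk has center (-1/2, -1/2), radius 1/6
v3: after 2 affine steps, its disk has center (-17/32, 1/32), radius 1/72
v2: after 2 affine steps, its disk has center (-1/2, 1/32), radius 1/80

v1: center (-1/2, -1/2), radius 1/6; v2: center (-1/2, 1/32), radius 1/80; v3: center (-17/32, 1/32), radius 1/72


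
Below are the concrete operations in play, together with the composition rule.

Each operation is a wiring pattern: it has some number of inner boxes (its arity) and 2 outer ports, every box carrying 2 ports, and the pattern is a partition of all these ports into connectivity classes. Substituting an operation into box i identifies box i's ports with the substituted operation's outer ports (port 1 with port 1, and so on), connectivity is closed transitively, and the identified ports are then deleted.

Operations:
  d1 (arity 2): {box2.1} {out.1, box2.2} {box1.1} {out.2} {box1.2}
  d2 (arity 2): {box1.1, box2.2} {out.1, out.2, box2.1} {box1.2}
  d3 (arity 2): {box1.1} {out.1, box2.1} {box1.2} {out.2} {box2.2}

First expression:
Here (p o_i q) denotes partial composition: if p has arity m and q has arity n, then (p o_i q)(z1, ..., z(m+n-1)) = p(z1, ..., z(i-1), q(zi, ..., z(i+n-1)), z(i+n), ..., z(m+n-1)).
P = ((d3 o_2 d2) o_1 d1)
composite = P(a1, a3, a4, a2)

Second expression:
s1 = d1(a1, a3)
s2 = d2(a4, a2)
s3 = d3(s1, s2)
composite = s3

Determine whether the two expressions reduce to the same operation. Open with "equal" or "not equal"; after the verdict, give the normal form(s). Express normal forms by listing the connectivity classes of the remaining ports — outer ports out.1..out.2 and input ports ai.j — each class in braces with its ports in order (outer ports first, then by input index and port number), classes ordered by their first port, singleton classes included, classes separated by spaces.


Normal form of the first expression: {out.1, a2.1} {out.2} {a1.1} {a1.2} {a2.2, a4.1} {a3.1} {a3.2} {a4.2}
Normal form of the second expression: {out.1, a2.1} {out.2} {a1.1} {a1.2} {a2.2, a4.1} {a3.1} {a3.2} {a4.2}
One common form — equal.

equal; the common form is {out.1, a2.1} {out.2} {a1.1} {a1.2} {a2.2, a4.1} {a3.1} {a3.2} {a4.2}


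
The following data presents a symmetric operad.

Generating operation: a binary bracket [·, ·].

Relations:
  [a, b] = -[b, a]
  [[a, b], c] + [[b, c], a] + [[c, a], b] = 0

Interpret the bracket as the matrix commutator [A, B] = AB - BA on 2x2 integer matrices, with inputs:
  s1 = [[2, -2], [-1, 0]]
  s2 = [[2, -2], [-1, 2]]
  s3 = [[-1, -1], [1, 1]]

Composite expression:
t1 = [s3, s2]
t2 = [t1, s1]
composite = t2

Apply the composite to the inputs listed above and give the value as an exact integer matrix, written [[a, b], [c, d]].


[[-8, -20], [2, 8]]

[s3, s2] = [[3, 4], [-2, -3]]
[[s3, s2], s1] = [[-8, -20], [2, 8]]


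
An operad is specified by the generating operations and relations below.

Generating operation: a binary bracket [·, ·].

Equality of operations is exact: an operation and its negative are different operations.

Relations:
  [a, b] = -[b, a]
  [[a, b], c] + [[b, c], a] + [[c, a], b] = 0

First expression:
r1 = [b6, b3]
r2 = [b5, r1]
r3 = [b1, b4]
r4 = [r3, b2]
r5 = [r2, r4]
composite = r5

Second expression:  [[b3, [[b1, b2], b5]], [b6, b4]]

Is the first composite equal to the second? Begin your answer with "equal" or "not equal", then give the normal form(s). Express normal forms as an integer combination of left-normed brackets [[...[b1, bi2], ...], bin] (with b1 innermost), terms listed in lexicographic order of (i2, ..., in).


not equal: they reduce to -[[[[[b1, b4], b2], b3], b6], b5] + [[[[[b1, b4], b2], b5], b3], b6] - [[[[[b1, b4], b2], b5], b6], b3] + [[[[[b1, b4], b2], b6], b3], b5] and [[[[[b1, b2], b5], b3], b4], b6] - [[[[[b1, b2], b5], b3], b6], b4]

The first expression, normalized: -[[[[[b1, b4], b2], b3], b6], b5] + [[[[[b1, b4], b2], b5], b3], b6] - [[[[[b1, b4], b2], b5], b6], b3] + [[[[[b1, b4], b2], b6], b3], b5]
The second expression, normalized: [[[[[b1, b2], b5], b3], b4], b6] - [[[[[b1, b2], b5], b3], b6], b4]
The normal forms differ: not equal.


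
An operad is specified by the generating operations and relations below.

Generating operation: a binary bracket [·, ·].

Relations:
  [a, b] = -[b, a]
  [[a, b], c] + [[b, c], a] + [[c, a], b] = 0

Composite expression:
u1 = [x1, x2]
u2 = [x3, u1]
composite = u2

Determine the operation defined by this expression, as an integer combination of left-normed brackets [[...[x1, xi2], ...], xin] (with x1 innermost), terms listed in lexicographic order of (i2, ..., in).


-[[x1, x2], x3]


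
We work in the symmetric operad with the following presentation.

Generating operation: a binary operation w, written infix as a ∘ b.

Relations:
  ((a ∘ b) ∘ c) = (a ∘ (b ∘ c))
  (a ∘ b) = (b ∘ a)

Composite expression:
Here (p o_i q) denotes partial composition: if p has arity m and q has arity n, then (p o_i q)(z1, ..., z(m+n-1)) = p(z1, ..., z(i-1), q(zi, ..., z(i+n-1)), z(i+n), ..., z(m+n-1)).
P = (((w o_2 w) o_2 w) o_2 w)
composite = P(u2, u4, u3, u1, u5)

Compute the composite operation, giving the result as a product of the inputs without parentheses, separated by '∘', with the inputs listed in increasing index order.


Key point: w commutes, so take the u-inputs in any fixed order.
(u4 ∘ u3) flattens to u4 ∘ u3
((u4 ∘ u3) ∘ u1) flattens to u4 ∘ u3 ∘ u1
(((u4 ∘ u3) ∘ u1) ∘ u5) flattens to u4 ∘ u3 ∘ u1 ∘ u5
(u2 ∘ (((u4 ∘ u3) ∘ u1) ∘ u5)) flattens to u2 ∘ u4 ∘ u3 ∘ u1 ∘ u5
the factors in increasing index order: u1 ∘ u2 ∘ u3 ∘ u4 ∘ u5

u1 ∘ u2 ∘ u3 ∘ u4 ∘ u5


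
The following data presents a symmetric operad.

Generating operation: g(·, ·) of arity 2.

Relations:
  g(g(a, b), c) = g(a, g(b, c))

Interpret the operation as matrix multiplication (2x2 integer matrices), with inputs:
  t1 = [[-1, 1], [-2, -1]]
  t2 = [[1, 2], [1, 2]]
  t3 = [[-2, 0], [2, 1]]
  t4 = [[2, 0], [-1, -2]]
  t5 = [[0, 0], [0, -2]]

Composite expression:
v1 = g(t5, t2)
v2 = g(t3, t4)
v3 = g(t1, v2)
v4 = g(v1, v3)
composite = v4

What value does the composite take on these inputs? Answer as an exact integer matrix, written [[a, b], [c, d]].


g(t5, t2) = [[0, 0], [-2, -4]]
g(t3, t4) = [[-4, 0], [3, -2]]
g(t1, g(t3, t4)) = [[7, -2], [5, 2]]
g(g(t5, t2), g(t1, g(t3, t4))) = [[0, 0], [-34, -4]]

[[0, 0], [-34, -4]]


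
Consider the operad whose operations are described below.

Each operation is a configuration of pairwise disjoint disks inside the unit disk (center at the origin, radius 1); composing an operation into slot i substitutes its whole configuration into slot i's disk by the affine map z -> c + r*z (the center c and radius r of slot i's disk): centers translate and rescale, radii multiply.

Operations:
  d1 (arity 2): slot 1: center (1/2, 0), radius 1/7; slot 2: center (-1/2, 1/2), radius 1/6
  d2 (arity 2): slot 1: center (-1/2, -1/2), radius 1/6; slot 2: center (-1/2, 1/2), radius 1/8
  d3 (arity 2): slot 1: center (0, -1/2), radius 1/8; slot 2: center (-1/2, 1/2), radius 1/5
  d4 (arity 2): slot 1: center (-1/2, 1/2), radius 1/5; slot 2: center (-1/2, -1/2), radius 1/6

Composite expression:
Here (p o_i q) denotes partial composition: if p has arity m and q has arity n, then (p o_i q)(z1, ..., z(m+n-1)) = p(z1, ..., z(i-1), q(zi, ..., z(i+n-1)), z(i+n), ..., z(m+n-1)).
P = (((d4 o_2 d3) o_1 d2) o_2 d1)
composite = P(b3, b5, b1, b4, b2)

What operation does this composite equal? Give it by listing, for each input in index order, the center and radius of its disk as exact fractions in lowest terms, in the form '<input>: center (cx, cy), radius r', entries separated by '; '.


Each b-disk chains the slot maps above it in d4; radii multiply.
b3 passes through 2 substitutions, ending at center (-3/5, 2/5), radius 1/30
b5 passes through 3 substitutions, ending at center (-47/80, 3/5), radius 1/280
b1 passes through 3 substitutions, ending at center (-49/80, 49/80), radius 1/240
b4 passes through 2 substitutions, ending at center (-1/2, -7/12), radius 1/48
b2 passes through 2 substitutions, ending at center (-7/12, -5/12), radius 1/30

b1: center (-49/80, 49/80), radius 1/240; b2: center (-7/12, -5/12), radius 1/30; b3: center (-3/5, 2/5), radius 1/30; b4: center (-1/2, -7/12), radius 1/48; b5: center (-47/80, 3/5), radius 1/280


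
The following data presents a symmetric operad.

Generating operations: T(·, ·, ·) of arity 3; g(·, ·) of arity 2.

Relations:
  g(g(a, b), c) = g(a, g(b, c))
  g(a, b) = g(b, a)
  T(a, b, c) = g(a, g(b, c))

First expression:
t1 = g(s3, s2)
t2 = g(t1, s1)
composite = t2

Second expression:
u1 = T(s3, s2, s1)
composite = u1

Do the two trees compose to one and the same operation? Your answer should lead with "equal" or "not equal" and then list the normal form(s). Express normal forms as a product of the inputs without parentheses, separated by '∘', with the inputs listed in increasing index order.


equal; both compose to s1 ∘ s2 ∘ s3


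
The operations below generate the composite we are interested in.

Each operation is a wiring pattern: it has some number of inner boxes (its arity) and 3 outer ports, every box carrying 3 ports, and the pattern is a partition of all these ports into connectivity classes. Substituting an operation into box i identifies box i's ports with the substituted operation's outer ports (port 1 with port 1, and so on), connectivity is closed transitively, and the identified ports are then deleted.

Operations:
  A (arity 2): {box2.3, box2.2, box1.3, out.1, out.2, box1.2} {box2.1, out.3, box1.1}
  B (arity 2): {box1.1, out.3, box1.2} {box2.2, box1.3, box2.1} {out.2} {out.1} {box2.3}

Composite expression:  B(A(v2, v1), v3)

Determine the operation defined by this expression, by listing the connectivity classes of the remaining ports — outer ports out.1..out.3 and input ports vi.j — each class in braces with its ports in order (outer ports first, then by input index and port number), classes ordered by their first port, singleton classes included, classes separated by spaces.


{out.1} {out.2} {out.3, v1.2, v1.3, v2.2, v2.3} {v1.1, v2.1, v3.1, v3.2} {v3.3}


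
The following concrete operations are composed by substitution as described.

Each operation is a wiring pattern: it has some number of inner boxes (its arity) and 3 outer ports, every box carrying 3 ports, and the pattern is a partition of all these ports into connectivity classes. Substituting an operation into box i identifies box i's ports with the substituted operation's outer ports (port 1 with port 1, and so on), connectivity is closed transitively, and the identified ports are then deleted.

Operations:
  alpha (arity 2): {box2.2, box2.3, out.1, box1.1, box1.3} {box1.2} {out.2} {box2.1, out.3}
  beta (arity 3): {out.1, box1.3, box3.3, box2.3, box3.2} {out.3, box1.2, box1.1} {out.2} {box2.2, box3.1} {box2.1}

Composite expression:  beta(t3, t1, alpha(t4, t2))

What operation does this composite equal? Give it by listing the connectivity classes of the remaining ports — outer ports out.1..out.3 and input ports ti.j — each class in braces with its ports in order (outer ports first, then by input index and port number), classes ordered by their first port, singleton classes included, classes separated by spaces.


{out.1, t1.3, t2.1, t3.3} {out.2} {out.3, t3.1, t3.2} {t1.1} {t1.2, t2.2, t2.3, t4.1, t4.3} {t4.2}


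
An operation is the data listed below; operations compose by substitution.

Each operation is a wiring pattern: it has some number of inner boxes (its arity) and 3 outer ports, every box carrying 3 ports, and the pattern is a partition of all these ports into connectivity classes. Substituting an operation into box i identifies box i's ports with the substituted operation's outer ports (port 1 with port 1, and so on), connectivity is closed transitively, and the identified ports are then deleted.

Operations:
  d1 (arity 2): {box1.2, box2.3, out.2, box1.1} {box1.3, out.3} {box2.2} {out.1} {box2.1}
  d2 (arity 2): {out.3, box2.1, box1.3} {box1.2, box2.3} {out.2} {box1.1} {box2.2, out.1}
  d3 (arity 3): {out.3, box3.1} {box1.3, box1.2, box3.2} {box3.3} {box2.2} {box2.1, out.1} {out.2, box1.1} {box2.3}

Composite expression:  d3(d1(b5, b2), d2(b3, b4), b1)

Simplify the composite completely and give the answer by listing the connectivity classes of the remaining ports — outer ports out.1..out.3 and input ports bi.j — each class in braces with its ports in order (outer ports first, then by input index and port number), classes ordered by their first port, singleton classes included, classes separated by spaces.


{out.1, b4.2} {out.2} {out.3, b1.1} {b1.2, b2.3, b5.1, b5.2, b5.3} {b1.3} {b2.1} {b2.2} {b3.1} {b3.2, b4.3} {b3.3, b4.1}

Connectivity passes through glued d3-boundaries; trace each wire chain.
d1 over (b5, b2) gives {out.1} {out.2, b2.3, b5.1, b5.2} {out.3, b5.3} {b2.1} {b2.2}, out.j being that stage's outer ports
d2 over (b3, b4) gives {out.1, b4.2} {out.2} {out.3, b3.3, b4.1} {b3.1} {b3.2, b4.3}, out.j being that stage's outer ports
d3 over (b5, b2, b3, b4, b1) gives {out.1, b4.2} {out.2} {out.3, b1.1} {b1.2, b2.3, b5.1, b5.2, b5.3} {b1.3} {b2.1} {b2.2} {b3.1} {b3.2, b4.3} {b3.3, b4.1}, out.j being that stage's outer ports


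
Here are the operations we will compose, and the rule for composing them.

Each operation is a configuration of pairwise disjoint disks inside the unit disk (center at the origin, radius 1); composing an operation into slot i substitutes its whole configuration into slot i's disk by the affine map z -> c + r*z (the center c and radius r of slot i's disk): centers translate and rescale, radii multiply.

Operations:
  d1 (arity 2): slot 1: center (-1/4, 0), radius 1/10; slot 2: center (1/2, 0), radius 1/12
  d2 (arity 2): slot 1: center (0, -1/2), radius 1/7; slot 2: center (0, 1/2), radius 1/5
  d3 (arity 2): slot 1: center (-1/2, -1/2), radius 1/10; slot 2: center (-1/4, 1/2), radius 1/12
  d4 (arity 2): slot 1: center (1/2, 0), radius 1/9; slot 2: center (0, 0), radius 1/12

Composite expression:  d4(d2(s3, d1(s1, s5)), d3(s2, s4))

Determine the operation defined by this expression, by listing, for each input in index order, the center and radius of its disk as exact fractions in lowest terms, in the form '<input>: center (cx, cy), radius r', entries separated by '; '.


s1: center (89/180, 1/18), radius 1/450; s2: center (-1/24, -1/24), radius 1/120; s3: center (1/2, -1/18), radius 1/63; s4: center (-1/48, 1/24), radius 1/144; s5: center (23/45, 1/18), radius 1/540

Follow each s-input down from d4: c' goes to c + r*c', radius to r*r'.
for s3, the 2-step affine chain lands on center (1/2, -1/18), radius 1/63
for s1, the 3-step affine chain lands on center (89/180, 1/18), radius 1/450
for s5, the 3-step affine chain lands on center (23/45, 1/18), radius 1/540
for s2, the 2-step affine chain lands on center (-1/24, -1/24), radius 1/120
for s4, the 2-step affine chain lands on center (-1/48, 1/24), radius 1/144


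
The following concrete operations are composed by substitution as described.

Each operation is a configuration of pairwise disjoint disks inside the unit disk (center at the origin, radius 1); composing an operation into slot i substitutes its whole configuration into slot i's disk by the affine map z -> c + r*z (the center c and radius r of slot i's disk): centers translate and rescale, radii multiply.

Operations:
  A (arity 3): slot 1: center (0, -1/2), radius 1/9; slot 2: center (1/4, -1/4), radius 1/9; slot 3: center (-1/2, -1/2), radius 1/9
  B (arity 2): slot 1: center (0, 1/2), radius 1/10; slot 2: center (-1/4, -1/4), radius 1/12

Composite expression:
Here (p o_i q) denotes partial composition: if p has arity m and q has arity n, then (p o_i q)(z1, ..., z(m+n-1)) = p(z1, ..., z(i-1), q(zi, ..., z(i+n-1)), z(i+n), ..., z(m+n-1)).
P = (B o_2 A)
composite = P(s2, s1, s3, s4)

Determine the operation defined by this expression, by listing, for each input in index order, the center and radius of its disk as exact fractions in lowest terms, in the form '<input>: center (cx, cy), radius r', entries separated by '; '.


s1: center (-1/4, -7/24), radius 1/108; s2: center (0, 1/2), radius 1/10; s3: center (-11/48, -13/48), radius 1/108; s4: center (-7/24, -7/24), radius 1/108

Affine substitution under B: radii multiply and s-centers shift.
for s2, the 1-step affine chain lands on center (0, 1/2), radius 1/10
for s1, the 2-step affine chain lands on center (-1/4, -7/24), radius 1/108
for s3, the 2-step affine chain lands on center (-11/48, -13/48), radius 1/108
for s4, the 2-step affine chain lands on center (-7/24, -7/24), radius 1/108


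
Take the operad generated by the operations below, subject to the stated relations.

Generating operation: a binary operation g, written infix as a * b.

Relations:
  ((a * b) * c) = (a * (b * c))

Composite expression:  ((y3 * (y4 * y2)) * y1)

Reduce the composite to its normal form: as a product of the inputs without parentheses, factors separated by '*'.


The g-tree's shape is irrelevant; the y-reading-order decides.
(y4 * y2) unparenthesizes to y4 * y2
(y3 * (y4 * y2)) unparenthesizes to y3 * y4 * y2
((y3 * (y4 * y2)) * y1) unparenthesizes to y3 * y4 * y2 * y1

y3 * y4 * y2 * y1


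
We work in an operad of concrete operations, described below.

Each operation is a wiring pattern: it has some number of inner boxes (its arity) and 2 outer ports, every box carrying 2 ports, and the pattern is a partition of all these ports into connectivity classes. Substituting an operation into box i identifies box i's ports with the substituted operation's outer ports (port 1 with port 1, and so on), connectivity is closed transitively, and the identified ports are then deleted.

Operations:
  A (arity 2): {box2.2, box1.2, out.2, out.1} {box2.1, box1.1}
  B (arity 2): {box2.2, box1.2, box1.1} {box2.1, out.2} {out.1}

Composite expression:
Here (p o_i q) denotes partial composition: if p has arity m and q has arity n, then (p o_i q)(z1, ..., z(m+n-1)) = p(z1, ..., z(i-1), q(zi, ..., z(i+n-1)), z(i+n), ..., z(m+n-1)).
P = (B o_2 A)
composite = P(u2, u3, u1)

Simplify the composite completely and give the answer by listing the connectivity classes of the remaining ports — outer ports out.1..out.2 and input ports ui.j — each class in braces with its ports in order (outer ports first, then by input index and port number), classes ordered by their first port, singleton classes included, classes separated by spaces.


{out.1} {out.2, u1.2, u2.1, u2.2, u3.2} {u1.1, u3.1}

Reachability decides: close wires over B-identified ports.
A over (u3, u1) gives {out.1, out.2, u1.2, u3.2} {u1.1, u3.1}, out.j being that stage's outer ports
B over (u2, u3, u1) gives {out.1} {out.2, u1.2, u2.1, u2.2, u3.2} {u1.1, u3.1}, out.j being that stage's outer ports


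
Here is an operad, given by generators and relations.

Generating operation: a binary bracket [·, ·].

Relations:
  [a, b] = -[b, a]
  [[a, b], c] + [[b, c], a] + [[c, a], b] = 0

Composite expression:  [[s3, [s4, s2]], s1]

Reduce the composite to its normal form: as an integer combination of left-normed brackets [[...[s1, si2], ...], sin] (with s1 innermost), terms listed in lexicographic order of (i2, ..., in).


-[[[s1, s2], s4], s3] + [[[s1, s3], s2], s4] - [[[s1, s3], s4], s2] + [[[s1, s4], s2], s3]

Antisymmetry and Jacobi reduce to s1-anchored left-normed brackets.
Composite bracket: [[s3, [s4, s2]], s1]
Each bracket splits as ab - ba, giving 8 signed words (2^3 = 8).
Only words starting with s1 matter:
  sign of s1s2s4s3 is -1, so it contributes -[[[s1, s2], s4], s3]
  sign of s1s3s2s4 is +1, so it contributes +[[[s1, s3], s2], s4]
  sign of s1s3s4s2 is -1, so it contributes -[[[s1, s3], s4], s2]
  sign of s1s4s2s3 is +1, so it contributes +[[[s1, s4], s2], s3]


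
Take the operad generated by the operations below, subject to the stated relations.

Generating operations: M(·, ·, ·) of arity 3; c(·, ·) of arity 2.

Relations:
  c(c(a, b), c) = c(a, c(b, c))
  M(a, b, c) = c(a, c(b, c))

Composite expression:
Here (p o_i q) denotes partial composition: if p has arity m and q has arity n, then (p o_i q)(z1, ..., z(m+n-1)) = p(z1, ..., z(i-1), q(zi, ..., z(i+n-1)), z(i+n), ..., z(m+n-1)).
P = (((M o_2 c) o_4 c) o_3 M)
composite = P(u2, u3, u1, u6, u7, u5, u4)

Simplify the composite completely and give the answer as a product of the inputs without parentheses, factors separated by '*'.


u2 * u3 * u1 * u6 * u7 * u5 * u4

All parenthesizations of M agree; list the u-inputs left to right.
M(u1, u6, u7) spells out as u1 * u6 * u7
c(u3, M(u1, u6, u7)) spells out as u3 * u1 * u6 * u7
c(u5, u4) spells out as u5 * u4
M(u2, c(u3, M(u1, u6, u7)), c(u5, u4)) spells out as u2 * u3 * u1 * u6 * u7 * u5 * u4


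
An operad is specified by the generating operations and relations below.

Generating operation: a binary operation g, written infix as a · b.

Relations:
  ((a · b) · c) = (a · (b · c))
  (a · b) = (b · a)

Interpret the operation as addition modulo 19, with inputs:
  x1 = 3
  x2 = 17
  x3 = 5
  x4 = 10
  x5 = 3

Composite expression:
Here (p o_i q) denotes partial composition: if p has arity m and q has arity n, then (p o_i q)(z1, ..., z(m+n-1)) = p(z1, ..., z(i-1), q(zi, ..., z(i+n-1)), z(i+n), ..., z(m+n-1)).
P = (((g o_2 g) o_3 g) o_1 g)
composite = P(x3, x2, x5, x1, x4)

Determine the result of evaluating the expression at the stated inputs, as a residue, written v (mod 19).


0 (mod 19)


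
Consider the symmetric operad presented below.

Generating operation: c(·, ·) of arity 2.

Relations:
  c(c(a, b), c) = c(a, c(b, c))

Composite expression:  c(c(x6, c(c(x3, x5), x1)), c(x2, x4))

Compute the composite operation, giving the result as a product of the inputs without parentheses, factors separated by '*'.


x6 * x3 * x5 * x1 * x2 * x4

Under associativity of c, the answer is the x's in reading order.
c(x3, x5) unparenthesizes to x3 * x5
c(c(x3, x5), x1) unparenthesizes to x3 * x5 * x1
c(x6, c(c(x3, x5), x1)) unparenthesizes to x6 * x3 * x5 * x1
c(x2, x4) unparenthesizes to x2 * x4
c(c(x6, c(c(x3, x5), x1)), c(x2, x4)) unparenthesizes to x6 * x3 * x5 * x1 * x2 * x4


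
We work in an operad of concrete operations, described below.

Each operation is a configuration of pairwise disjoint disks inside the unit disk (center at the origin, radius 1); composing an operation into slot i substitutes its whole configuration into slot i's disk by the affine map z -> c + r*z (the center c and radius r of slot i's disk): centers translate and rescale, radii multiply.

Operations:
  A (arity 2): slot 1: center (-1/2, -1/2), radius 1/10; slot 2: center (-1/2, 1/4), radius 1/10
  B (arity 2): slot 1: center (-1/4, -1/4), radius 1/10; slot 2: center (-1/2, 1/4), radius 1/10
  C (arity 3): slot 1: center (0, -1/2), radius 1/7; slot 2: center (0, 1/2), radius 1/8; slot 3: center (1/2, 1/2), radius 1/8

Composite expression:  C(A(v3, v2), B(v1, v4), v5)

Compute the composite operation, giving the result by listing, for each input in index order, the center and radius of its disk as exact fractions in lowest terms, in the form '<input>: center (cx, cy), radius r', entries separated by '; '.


v1: center (-1/32, 15/32), radius 1/80; v2: center (-1/14, -13/28), radius 1/70; v3: center (-1/14, -4/7), radius 1/70; v4: center (-1/16, 17/32), radius 1/80; v5: center (1/2, 1/2), radius 1/8


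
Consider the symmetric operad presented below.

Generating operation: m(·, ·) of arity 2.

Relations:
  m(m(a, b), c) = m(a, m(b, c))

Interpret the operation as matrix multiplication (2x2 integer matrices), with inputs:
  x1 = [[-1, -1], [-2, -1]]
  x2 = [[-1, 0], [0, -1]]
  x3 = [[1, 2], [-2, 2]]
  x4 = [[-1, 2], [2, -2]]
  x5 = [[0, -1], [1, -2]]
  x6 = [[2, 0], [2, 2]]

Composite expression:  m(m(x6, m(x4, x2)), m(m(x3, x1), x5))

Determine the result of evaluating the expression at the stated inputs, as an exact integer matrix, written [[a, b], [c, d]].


[[-6, 14], [6, -22]]


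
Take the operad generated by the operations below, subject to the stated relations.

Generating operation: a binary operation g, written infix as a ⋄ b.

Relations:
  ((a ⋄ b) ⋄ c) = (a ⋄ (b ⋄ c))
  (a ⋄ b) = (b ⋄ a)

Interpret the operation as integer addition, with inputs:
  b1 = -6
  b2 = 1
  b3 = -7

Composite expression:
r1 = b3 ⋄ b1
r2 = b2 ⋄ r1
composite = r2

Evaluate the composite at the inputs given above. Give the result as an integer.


-12

(b3 ⋄ b1) = -13
(b2 ⋄ (b3 ⋄ b1)) = -12


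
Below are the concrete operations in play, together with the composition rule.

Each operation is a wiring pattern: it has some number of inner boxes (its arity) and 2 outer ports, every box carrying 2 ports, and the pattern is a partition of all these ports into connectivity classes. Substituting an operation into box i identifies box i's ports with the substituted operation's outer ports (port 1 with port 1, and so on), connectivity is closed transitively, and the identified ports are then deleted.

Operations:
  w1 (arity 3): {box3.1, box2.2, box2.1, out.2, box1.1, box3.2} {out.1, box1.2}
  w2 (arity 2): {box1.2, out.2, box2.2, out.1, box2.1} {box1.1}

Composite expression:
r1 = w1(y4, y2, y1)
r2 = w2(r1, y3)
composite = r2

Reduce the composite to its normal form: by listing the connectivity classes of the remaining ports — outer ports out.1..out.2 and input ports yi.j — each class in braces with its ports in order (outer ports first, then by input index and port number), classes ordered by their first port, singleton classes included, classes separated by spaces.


Substituting into w2 glues patterns; closure does the rest.
after w1, the pattern on (y4, y2, y1) reads {out.1, y4.2} {out.2, y1.1, y1.2, y2.1, y2.2, y4.1} (out.j = its outer ports)
after w2, the pattern on (y4, y2, y1, y3) reads {out.1, out.2, y1.1, y1.2, y2.1, y2.2, y3.1, y3.2, y4.1} {y4.2} (out.j = its outer ports)

{out.1, out.2, y1.1, y1.2, y2.1, y2.2, y3.1, y3.2, y4.1} {y4.2}


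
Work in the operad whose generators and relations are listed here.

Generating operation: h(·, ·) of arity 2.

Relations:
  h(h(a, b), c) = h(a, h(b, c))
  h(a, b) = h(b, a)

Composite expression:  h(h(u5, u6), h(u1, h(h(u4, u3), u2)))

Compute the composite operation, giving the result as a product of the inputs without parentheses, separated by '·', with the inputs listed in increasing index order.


Any arrangement under h is one operation, so sort the u-inputs.
h(u5, u6) spells out as u5 · u6
h(u4, u3) spells out as u4 · u3
h(h(u4, u3), u2) spells out as u4 · u3 · u2
h(u1, h(h(u4, u3), u2)) spells out as u1 · u4 · u3 · u2
h(h(u5, u6), h(u1, h(h(u4, u3), u2))) spells out as u5 · u6 · u1 · u4 · u3 · u2
the factors in increasing index order: u1 · u2 · u3 · u4 · u5 · u6

u1 · u2 · u3 · u4 · u5 · u6


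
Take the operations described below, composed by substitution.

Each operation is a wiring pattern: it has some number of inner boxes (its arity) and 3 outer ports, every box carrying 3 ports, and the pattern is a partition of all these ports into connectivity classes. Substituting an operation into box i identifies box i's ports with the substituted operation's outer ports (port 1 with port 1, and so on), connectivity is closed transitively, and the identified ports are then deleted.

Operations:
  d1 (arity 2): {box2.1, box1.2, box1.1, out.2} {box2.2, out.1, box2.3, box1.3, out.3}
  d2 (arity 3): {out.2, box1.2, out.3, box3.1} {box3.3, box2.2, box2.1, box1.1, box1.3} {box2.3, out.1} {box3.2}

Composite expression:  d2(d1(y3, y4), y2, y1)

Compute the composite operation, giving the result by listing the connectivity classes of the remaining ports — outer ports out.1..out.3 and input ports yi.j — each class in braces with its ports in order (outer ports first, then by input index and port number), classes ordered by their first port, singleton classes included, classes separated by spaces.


Connectivity passes through glued d2-boundaries; trace each wire chain.
composing d1 on (y3, y4), with out.j its own outer ports: {out.1, out.3, y3.3, y4.2, y4.3} {out.2, y3.1, y3.2, y4.1}
composing d2 on (y3, y4, y2, y1), with out.j its own outer ports: {out.1, y2.3} {out.2, out.3, y1.1, y3.1, y3.2, y4.1} {y1.2} {y1.3, y2.1, y2.2, y3.3, y4.2, y4.3}

{out.1, y2.3} {out.2, out.3, y1.1, y3.1, y3.2, y4.1} {y1.2} {y1.3, y2.1, y2.2, y3.3, y4.2, y4.3}


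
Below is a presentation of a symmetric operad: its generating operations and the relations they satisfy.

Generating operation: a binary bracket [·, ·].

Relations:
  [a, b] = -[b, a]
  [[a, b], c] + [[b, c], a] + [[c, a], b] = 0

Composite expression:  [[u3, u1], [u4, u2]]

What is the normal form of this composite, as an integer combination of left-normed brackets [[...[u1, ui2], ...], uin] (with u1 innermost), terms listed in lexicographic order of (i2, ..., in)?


[[[u1, u3], u2], u4] - [[[u1, u3], u4], u2]

Antisymmetry and Jacobi reduce to u1-anchored left-normed brackets.
Composite bracket: [[u3, u1], [u4, u2]]
The bracket unfolds into 8 signed words via [a, b] = ab - ba (2^3 = 8).
Only words starting with u1 matter:
  from u1u3u2u4, sign +1: term +[[[u1, u3], u2], u4]
  from u1u3u4u2, sign -1: term -[[[u1, u3], u4], u2]


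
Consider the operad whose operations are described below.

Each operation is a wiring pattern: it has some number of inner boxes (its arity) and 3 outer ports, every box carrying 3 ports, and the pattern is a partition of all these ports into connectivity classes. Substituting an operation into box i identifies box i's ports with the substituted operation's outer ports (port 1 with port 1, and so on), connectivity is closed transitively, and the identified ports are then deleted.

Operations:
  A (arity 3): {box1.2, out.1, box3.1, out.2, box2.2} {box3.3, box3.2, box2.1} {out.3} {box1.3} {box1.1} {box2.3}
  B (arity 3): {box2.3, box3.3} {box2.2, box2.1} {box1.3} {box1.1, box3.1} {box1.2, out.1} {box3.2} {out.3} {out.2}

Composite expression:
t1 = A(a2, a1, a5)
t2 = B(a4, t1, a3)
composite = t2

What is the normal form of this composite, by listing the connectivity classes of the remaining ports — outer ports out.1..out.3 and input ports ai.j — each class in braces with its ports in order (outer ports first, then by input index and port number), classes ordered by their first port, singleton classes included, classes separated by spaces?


Reachability decides: close wires over B-identified ports.
A over (a2, a1, a5) gives {out.1, out.2, a1.2, a2.2, a5.1} {out.3} {a1.1, a5.2, a5.3} {a1.3} {a2.1} {a2.3}, out.j being that stage's outer ports
B over (a4, a2, a1, a5, a3) gives {out.1, a4.2} {out.2} {out.3} {a1.1, a5.2, a5.3} {a1.2, a2.2, a5.1} {a1.3} {a2.1} {a2.3} {a3.1, a4.1} {a3.2} {a3.3} {a4.3}, out.j being that stage's outer ports

{out.1, a4.2} {out.2} {out.3} {a1.1, a5.2, a5.3} {a1.2, a2.2, a5.1} {a1.3} {a2.1} {a2.3} {a3.1, a4.1} {a3.2} {a3.3} {a4.3}
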